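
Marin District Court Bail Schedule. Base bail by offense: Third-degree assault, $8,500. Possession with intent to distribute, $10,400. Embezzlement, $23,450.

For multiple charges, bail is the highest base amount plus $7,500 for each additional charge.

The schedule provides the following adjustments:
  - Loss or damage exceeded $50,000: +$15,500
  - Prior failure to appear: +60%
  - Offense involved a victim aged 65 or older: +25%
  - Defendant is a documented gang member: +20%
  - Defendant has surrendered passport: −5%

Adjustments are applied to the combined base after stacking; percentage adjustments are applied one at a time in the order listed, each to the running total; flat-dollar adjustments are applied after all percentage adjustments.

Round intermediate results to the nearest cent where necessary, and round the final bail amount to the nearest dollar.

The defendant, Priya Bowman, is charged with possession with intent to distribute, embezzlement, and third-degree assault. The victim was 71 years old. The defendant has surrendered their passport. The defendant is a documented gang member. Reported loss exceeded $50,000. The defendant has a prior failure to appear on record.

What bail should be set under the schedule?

$103,166

Base amounts from the schedule: possession with intent to distribute $10,400; embezzlement $23,450; third-degree assault $8,500.
Stacking rule: highest base plus $7,500 per additional charge. Highest is embezzlement at $23,450; 2 additional charges → +$15,000. Combined base = $38,450.
Prior failure to appear (+60%): $38,450 × 1.6 = $61,520.
Offense involved a victim aged 65 or older (+25%): $61,520 × 1.25 = $76,900.
Defendant is a documented gang member (+20%): $76,900 × 1.2 = $92,280.
Defendant has surrendered passport (−5%): $92,280 × 0.95 = $87,666.
Loss or damage exceeded $50,000 (+$15,500 flat): $87,666 + $15,500 = $103,166.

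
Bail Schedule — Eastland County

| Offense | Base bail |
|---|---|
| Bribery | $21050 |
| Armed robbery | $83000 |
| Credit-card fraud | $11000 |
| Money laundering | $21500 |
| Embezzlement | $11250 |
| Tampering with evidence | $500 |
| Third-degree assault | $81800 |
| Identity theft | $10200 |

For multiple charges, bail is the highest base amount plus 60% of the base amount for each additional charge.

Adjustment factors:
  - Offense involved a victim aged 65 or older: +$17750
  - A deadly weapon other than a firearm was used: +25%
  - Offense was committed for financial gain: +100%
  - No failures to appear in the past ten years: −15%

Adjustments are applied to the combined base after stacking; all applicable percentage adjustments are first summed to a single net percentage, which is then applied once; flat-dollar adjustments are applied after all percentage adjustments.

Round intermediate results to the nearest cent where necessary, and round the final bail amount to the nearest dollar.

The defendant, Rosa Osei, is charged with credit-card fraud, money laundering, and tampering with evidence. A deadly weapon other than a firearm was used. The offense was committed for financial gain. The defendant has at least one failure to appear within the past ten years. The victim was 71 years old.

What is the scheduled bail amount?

Base amounts from the schedule: credit-card fraud $11000; money laundering $21500; tampering with evidence $500.
Stacking rule: highest base plus 60% of each additional charge. Highest is money laundering at $21500. Additional: $11000 × 60% = $6600; $500 × 60% = $300. Combined base = $21500 + $6900 = $28400.
Net percentage adjustment: +25% +100% = +125%. $28400 × 2.25 = $63900.
Offense involved a victim aged 65 or older (+$17750 flat): $63900 + $17750 = $81650.

$81650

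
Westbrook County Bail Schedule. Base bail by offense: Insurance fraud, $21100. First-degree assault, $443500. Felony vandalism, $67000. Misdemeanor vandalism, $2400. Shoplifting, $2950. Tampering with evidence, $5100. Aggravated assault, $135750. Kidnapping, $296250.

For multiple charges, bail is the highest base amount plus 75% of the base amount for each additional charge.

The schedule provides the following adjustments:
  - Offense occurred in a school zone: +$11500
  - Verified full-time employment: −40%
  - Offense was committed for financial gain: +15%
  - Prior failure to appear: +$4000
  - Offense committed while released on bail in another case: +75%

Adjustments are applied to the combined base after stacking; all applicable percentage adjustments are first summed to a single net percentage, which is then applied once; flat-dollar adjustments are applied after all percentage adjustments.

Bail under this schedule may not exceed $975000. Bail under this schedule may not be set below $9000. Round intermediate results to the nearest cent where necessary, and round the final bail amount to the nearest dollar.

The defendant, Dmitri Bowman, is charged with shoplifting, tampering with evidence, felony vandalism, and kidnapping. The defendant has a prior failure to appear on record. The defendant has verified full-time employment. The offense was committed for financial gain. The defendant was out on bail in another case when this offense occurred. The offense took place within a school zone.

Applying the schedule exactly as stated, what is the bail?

Base amounts from the schedule: shoplifting $2950; tampering with evidence $5100; felony vandalism $67000; kidnapping $296250.
Stacking rule: highest base plus 75% of each additional charge. Highest is kidnapping at $296250. Additional: $2950 × 75% = $2212.50; $5100 × 75% = $3825; $67000 × 75% = $50250. Combined base = $296250 + $56287.50 = $352537.50.
Net percentage adjustment: −40% +15% +75% = +50%. $352537.50 × 1.5 = $528806.25.
Offense occurred in a school zone (+$11500 flat): $528806.25 + $11500 = $540306.25.
Prior failure to appear (+$4000 flat): $540306.25 + $4000 = $544306.25.
$544306.25 is within the $975000 maximum.
$544306.25 is at or above the $9000 minimum.
Rounded to the nearest dollar: $544306.

$544306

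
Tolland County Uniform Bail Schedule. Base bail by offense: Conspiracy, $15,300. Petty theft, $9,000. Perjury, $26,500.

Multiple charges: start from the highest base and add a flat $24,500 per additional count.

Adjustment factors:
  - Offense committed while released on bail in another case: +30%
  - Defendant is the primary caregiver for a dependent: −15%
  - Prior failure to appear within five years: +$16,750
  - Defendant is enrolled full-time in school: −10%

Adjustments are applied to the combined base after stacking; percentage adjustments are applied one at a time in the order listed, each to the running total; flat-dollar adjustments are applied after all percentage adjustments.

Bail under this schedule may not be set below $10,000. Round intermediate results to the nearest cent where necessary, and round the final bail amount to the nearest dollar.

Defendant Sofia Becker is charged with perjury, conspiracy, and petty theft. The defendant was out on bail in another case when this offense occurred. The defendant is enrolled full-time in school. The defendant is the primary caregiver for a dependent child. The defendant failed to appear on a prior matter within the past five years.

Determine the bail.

$91,835

Base amounts from the schedule: perjury $26,500; conspiracy $15,300; petty theft $9,000.
Stacking rule: highest base plus $24,500 per additional charge. Highest is perjury at $26,500; 2 additional charges → +$49,000. Combined base = $75,500.
Offense committed while released on bail in another case (+30%): $75,500 × 1.3 = $98,150.
Defendant is the primary caregiver for a dependent (−15%): $98,150 × 0.85 = $83,427.50.
Defendant is enrolled full-time in school (−10%): $83,427.50 × 0.9 = $75,084.75.
Prior failure to appear within five years (+$16,750 flat): $75,084.75 + $16,750 = $91,834.75.
$91,834.75 is at or above the $10,000 minimum.
Rounded to the nearest dollar: $91,835.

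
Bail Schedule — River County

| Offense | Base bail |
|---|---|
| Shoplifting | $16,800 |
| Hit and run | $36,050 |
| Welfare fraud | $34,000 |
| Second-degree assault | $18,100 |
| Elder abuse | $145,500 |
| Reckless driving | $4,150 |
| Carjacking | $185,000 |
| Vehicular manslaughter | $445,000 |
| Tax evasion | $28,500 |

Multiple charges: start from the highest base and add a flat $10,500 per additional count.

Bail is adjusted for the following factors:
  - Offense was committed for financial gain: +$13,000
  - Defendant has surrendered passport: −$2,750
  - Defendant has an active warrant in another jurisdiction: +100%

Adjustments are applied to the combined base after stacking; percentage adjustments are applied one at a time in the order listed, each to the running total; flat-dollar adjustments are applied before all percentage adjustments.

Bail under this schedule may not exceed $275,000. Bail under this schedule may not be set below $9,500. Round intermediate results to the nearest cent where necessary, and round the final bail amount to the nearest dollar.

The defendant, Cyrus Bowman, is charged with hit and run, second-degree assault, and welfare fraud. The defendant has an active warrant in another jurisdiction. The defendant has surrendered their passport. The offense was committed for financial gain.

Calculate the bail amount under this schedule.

Base amounts from the schedule: hit and run $36,050; second-degree assault $18,100; welfare fraud $34,000.
Stacking rule: highest base plus $10,500 per additional charge. Highest is hit and run at $36,050; 2 additional charges → +$21,000. Combined base = $57,050.
Offense was committed for financial gain (+$13,000 flat): $57,050 + $13,000 = $70,050.
Defendant has surrendered passport (−$2,750 flat): $70,050 − $2,750 = $67,300.
Defendant has an active warrant in another jurisdiction (+100%): $67,300 × 2 = $134,600.
$134,600 is within the $275,000 maximum.
$134,600 is at or above the $9,500 minimum.

$134,600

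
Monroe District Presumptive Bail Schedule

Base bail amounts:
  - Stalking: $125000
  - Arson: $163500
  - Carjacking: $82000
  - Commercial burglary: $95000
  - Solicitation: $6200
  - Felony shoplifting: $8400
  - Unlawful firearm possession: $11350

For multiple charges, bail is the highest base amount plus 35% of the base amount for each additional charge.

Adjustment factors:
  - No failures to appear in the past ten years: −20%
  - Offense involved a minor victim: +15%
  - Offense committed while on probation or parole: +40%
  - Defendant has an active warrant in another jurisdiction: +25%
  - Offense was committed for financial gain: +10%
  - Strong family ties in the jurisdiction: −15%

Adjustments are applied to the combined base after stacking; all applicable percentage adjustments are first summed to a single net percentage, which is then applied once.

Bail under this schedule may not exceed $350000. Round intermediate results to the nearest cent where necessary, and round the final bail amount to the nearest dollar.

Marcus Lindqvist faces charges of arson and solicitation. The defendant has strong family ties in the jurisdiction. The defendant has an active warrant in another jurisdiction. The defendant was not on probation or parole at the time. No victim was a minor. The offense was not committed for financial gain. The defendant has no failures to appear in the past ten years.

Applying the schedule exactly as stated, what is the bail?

Base amounts from the schedule: arson $163500; solicitation $6200.
Stacking rule: highest base plus 35% of each additional charge. Highest is arson at $163500. Additional: $6200 × 35% = $2170. Combined base = $163500 + $2170 = $165670.
Net percentage adjustment: −20% +25% −15% = −10%. $165670 × 0.9 = $149103.
$149103 is within the $350000 maximum.

$149103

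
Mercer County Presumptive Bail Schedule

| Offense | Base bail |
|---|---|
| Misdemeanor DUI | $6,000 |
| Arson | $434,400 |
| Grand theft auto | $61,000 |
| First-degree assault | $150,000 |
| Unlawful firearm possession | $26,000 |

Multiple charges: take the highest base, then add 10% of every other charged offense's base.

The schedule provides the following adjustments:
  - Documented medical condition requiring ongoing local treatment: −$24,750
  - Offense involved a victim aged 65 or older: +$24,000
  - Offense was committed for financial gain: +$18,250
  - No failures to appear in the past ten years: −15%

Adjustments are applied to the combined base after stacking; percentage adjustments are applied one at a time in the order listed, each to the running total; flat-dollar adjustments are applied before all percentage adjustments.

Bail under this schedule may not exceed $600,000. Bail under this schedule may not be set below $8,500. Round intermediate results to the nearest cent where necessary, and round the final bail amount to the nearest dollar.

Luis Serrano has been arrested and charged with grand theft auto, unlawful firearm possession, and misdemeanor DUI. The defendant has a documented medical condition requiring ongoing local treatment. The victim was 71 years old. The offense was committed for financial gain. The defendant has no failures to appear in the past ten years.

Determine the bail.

$69,445

Base amounts from the schedule: grand theft auto $61,000; unlawful firearm possession $26,000; misdemeanor DUI $6,000.
Stacking rule: highest base plus 10% of each additional charge. Highest is grand theft auto at $61,000. Additional: $26,000 × 10% = $2,600; $6,000 × 10% = $600. Combined base = $61,000 + $3,200 = $64,200.
Documented medical condition requiring ongoing local treatment (−$24,750 flat): $64,200 − $24,750 = $39,450.
Offense involved a victim aged 65 or older (+$24,000 flat): $39,450 + $24,000 = $63,450.
Offense was committed for financial gain (+$18,250 flat): $63,450 + $18,250 = $81,700.
No failures to appear in the past ten years (−15%): $81,700 × 0.85 = $69,445.
$69,445 is within the $600,000 maximum.
$69,445 is at or above the $8,500 minimum.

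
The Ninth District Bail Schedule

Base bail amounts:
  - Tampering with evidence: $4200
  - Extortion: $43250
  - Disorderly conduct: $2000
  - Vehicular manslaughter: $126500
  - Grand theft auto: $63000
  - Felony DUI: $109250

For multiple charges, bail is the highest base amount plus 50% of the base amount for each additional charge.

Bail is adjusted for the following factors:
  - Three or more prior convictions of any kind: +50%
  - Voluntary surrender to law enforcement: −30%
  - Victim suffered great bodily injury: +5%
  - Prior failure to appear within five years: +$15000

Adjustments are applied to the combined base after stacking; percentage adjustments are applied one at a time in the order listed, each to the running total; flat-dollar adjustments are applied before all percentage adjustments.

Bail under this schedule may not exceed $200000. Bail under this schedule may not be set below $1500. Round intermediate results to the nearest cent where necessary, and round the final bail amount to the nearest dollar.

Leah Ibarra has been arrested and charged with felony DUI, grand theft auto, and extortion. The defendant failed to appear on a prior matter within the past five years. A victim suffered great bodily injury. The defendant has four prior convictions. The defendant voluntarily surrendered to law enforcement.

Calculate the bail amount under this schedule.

$195556

Base amounts from the schedule: felony DUI $109250; grand theft auto $63000; extortion $43250.
Stacking rule: highest base plus 50% of each additional charge. Highest is felony DUI at $109250. Additional: $63000 × 50% = $31500; $43250 × 50% = $21625. Combined base = $109250 + $53125 = $162375.
Prior failure to appear within five years (+$15000 flat): $162375 + $15000 = $177375.
Three or more prior convictions of any kind (+50%): $177375 × 1.5 = $266062.50.
Voluntary surrender to law enforcement (−30%): $266062.50 × 0.7 = $186243.75.
Victim suffered great bodily injury (+5%): $186243.75 × 1.05 = $195555.94.
$195555.94 is within the $200000 maximum.
$195555.94 is at or above the $1500 minimum.
Rounded to the nearest dollar: $195556.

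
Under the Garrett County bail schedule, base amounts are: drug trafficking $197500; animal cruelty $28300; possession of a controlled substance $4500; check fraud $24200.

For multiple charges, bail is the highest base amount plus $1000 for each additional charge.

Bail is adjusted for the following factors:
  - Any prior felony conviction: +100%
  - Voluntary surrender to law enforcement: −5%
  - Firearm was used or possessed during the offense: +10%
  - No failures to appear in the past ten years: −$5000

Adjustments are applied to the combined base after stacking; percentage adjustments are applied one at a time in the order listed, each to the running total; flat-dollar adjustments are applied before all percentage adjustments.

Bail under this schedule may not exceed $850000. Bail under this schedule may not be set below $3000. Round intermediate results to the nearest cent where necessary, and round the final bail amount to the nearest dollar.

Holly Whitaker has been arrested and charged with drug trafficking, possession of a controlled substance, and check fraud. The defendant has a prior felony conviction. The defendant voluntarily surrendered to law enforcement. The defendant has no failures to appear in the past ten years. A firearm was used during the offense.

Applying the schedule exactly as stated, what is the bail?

$406505

Base amounts from the schedule: drug trafficking $197500; possession of a controlled substance $4500; check fraud $24200.
Stacking rule: highest base plus $1000 per additional charge. Highest is drug trafficking at $197500; 2 additional charges → +$2000. Combined base = $199500.
No failures to appear in the past ten years (−$5000 flat): $199500 − $5000 = $194500.
Any prior felony conviction (+100%): $194500 × 2 = $389000.
Voluntary surrender to law enforcement (−5%): $389000 × 0.95 = $369550.
Firearm was used or possessed during the offense (+10%): $369550 × 1.1 = $406505.
$406505 is within the $850000 maximum.
$406505 is at or above the $3000 minimum.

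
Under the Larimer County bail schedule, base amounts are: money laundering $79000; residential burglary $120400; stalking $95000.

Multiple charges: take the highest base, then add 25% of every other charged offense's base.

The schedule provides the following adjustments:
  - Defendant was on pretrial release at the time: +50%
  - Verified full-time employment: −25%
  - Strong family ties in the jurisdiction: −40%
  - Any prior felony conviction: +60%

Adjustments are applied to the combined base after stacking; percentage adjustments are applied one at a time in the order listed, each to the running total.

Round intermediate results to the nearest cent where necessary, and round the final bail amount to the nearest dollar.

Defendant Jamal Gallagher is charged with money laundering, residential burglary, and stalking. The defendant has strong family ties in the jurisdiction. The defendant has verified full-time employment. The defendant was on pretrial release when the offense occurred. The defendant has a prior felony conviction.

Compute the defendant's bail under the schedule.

Base amounts from the schedule: money laundering $79000; residential burglary $120400; stalking $95000.
Stacking rule: highest base plus 25% of each additional charge. Highest is residential burglary at $120400. Additional: $79000 × 25% = $19750; $95000 × 25% = $23750. Combined base = $120400 + $43500 = $163900.
Defendant was on pretrial release at the time (+50%): $163900 × 1.5 = $245850.
Verified full-time employment (−25%): $245850 × 0.75 = $184387.50.
Strong family ties in the jurisdiction (−40%): $184387.50 × 0.6 = $110632.50.
Any prior felony conviction (+60%): $110632.50 × 1.6 = $177012.

$177012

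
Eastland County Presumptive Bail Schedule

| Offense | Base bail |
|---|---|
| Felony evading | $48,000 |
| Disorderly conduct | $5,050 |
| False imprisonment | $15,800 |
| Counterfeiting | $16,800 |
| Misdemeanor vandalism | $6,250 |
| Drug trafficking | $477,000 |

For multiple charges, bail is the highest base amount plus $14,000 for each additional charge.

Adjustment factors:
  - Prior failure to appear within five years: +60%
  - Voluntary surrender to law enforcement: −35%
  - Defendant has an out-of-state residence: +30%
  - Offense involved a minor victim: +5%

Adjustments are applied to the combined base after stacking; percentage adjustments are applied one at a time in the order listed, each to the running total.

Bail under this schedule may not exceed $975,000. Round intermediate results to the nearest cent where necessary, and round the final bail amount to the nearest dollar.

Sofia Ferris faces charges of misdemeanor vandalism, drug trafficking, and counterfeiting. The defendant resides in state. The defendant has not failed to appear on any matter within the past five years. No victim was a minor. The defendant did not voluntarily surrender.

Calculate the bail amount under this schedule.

Base amounts from the schedule: misdemeanor vandalism $6,250; drug trafficking $477,000; counterfeiting $16,800.
Stacking rule: highest base plus $14,000 per additional charge. Highest is drug trafficking at $477,000; 2 additional charges → +$28,000. Combined base = $505,000.
No adjustment factors apply to this defendant.
$505,000 is within the $975,000 maximum.

$505,000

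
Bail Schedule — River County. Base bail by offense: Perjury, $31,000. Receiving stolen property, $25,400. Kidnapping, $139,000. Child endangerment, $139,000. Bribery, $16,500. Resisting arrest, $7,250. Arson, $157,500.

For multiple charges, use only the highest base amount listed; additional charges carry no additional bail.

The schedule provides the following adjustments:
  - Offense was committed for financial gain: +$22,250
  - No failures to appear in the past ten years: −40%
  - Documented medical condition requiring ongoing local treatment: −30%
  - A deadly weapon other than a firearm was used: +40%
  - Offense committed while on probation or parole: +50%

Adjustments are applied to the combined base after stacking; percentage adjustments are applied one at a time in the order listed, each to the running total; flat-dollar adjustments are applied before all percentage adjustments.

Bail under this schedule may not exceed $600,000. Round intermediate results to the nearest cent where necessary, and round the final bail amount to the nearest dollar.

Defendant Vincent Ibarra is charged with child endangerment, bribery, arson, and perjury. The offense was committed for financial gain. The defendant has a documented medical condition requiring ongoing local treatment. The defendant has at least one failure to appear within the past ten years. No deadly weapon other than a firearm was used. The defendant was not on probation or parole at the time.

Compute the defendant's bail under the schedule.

$125,825

Base amounts from the schedule: child endangerment $139,000; bribery $16,500; arson $157,500; perjury $31,000.
Stacking rule: use the highest base only. Highest is arson at $157,500. Combined base = $157,500.
Offense was committed for financial gain (+$22,250 flat): $157,500 + $22,250 = $179,750.
Documented medical condition requiring ongoing local treatment (−30%): $179,750 × 0.7 = $125,825.
$125,825 is within the $600,000 maximum.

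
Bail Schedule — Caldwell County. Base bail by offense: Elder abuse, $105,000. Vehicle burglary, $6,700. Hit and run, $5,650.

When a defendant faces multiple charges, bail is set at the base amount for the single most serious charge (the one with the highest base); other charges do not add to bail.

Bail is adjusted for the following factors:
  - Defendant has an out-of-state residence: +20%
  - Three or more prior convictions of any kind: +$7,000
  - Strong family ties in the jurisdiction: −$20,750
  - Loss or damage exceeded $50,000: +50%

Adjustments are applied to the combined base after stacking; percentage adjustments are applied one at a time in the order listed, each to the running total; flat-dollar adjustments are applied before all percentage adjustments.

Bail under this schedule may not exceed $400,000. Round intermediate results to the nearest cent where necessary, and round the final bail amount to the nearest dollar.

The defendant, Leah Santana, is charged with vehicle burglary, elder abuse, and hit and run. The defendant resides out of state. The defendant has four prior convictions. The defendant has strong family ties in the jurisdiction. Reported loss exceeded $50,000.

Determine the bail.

$164,250

Base amounts from the schedule: vehicle burglary $6,700; elder abuse $105,000; hit and run $5,650.
Stacking rule: use the highest base only. Highest is elder abuse at $105,000. Combined base = $105,000.
Three or more prior convictions of any kind (+$7,000 flat): $105,000 + $7,000 = $112,000.
Strong family ties in the jurisdiction (−$20,750 flat): $112,000 − $20,750 = $91,250.
Defendant has an out-of-state residence (+20%): $91,250 × 1.2 = $109,500.
Loss or damage exceeded $50,000 (+50%): $109,500 × 1.5 = $164,250.
$164,250 is within the $400,000 maximum.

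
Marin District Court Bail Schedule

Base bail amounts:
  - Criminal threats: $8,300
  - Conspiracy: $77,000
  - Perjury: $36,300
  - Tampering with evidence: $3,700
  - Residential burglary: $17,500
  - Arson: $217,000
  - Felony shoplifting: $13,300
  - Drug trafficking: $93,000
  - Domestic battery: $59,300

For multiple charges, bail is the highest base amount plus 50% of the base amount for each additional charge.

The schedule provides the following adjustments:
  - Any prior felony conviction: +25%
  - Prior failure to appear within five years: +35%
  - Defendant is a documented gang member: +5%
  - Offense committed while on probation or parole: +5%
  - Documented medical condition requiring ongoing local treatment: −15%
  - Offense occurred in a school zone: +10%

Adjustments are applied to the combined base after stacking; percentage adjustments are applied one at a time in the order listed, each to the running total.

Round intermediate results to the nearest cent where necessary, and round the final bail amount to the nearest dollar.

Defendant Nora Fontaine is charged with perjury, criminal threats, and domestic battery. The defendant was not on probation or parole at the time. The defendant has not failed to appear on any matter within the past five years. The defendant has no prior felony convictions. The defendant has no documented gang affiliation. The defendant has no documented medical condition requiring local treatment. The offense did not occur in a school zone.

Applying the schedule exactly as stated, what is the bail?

Base amounts from the schedule: perjury $36,300; criminal threats $8,300; domestic battery $59,300.
Stacking rule: highest base plus 50% of each additional charge. Highest is domestic battery at $59,300. Additional: $36,300 × 50% = $18,150; $8,300 × 50% = $4,150. Combined base = $59,300 + $22,300 = $81,600.
No adjustment factors apply to this defendant.

$81,600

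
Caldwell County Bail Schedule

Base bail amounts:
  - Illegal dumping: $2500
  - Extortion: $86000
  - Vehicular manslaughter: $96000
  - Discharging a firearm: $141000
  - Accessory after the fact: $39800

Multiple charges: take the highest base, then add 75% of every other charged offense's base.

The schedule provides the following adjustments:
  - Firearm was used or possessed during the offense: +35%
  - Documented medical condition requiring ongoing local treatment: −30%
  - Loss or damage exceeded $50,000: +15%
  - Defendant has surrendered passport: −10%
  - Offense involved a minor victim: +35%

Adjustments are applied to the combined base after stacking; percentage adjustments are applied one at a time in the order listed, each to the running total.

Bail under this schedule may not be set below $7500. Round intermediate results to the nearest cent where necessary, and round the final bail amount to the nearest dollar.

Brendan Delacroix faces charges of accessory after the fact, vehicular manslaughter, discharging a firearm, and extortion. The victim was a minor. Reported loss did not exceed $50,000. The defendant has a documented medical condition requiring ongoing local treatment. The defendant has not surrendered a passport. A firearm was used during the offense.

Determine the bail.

$392102

Base amounts from the schedule: accessory after the fact $39800; vehicular manslaughter $96000; discharging a firearm $141000; extortion $86000.
Stacking rule: highest base plus 75% of each additional charge. Highest is discharging a firearm at $141000. Additional: $39800 × 75% = $29850; $96000 × 75% = $72000; $86000 × 75% = $64500. Combined base = $141000 + $166350 = $307350.
Firearm was used or possessed during the offense (+35%): $307350 × 1.35 = $414922.50.
Documented medical condition requiring ongoing local treatment (−30%): $414922.50 × 0.7 = $290445.75.
Offense involved a minor victim (+35%): $290445.75 × 1.35 = $392101.76.
$392101.76 is at or above the $7500 minimum.
Rounded to the nearest dollar: $392102.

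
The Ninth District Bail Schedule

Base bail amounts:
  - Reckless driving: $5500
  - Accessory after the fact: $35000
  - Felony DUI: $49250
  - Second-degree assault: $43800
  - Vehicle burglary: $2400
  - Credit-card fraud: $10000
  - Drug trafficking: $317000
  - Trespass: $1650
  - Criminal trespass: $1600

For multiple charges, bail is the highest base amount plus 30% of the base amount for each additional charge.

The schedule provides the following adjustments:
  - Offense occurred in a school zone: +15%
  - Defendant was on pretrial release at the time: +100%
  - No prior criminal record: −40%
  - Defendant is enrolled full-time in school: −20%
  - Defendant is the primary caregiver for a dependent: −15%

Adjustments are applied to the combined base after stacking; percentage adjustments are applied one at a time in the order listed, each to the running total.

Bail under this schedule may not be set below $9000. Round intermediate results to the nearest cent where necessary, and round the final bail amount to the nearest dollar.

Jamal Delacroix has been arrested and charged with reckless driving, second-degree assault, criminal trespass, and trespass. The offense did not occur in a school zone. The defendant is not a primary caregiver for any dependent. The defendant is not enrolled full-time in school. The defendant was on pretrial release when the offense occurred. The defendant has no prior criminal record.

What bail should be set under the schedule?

$55710

Base amounts from the schedule: reckless driving $5500; second-degree assault $43800; criminal trespass $1600; trespass $1650.
Stacking rule: highest base plus 30% of each additional charge. Highest is second-degree assault at $43800. Additional: $5500 × 30% = $1650; $1600 × 30% = $480; $1650 × 30% = $495. Combined base = $43800 + $2625 = $46425.
Defendant was on pretrial release at the time (+100%): $46425 × 2 = $92850.
No prior criminal record (−40%): $92850 × 0.6 = $55710.
$55710 is at or above the $9000 minimum.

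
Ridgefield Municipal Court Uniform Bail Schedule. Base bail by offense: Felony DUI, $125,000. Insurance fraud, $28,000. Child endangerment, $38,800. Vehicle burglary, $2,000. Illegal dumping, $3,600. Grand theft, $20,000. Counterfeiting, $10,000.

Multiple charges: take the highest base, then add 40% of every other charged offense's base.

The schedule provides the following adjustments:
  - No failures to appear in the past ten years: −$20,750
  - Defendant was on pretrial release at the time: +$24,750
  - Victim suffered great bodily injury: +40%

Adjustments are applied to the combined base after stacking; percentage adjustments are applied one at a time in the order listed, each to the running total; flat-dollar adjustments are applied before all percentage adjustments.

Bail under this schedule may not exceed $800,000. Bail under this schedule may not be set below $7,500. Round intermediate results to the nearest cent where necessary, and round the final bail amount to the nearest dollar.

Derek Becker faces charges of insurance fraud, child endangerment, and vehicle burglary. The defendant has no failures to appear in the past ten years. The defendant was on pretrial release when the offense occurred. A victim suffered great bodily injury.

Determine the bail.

$76,720

Base amounts from the schedule: insurance fraud $28,000; child endangerment $38,800; vehicle burglary $2,000.
Stacking rule: highest base plus 40% of each additional charge. Highest is child endangerment at $38,800. Additional: $28,000 × 40% = $11,200; $2,000 × 40% = $800. Combined base = $38,800 + $12,000 = $50,800.
No failures to appear in the past ten years (−$20,750 flat): $50,800 − $20,750 = $30,050.
Defendant was on pretrial release at the time (+$24,750 flat): $30,050 + $24,750 = $54,800.
Victim suffered great bodily injury (+40%): $54,800 × 1.4 = $76,720.
$76,720 is within the $800,000 maximum.
$76,720 is at or above the $7,500 minimum.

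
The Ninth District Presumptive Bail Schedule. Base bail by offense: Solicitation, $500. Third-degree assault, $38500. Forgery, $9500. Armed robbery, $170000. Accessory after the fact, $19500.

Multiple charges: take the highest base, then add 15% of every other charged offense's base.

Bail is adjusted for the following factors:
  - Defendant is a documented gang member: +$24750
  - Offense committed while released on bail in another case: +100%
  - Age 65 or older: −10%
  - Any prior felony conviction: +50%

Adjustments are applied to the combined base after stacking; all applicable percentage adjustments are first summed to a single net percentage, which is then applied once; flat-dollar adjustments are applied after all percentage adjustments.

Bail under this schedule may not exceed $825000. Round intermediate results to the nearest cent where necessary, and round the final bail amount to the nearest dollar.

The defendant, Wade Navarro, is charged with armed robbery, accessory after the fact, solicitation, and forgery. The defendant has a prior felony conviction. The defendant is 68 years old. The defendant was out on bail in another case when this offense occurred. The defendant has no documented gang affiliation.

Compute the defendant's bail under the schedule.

Base amounts from the schedule: armed robbery $170000; accessory after the fact $19500; solicitation $500; forgery $9500.
Stacking rule: highest base plus 15% of each additional charge. Highest is armed robbery at $170000. Additional: $19500 × 15% = $2925; $500 × 15% = $75; $9500 × 15% = $1425. Combined base = $170000 + $4425 = $174425.
Net percentage adjustment: +100% −10% +50% = +140%. $174425 × 2.4 = $418620.
$418620 is within the $825000 maximum.

$418620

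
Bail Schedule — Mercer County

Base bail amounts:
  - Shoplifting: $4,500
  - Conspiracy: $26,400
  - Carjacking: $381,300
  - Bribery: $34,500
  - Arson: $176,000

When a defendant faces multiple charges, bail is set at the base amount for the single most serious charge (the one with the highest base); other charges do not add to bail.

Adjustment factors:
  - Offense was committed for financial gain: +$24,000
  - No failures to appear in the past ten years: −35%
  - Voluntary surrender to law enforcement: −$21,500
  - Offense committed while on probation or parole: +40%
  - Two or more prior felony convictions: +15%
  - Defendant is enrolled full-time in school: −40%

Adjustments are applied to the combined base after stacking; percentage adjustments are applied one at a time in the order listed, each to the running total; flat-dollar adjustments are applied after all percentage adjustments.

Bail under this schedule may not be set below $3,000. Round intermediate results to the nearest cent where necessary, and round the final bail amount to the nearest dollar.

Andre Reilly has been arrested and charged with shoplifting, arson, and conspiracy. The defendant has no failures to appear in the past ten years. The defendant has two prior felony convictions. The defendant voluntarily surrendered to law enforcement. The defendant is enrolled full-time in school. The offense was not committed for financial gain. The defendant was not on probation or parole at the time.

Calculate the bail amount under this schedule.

Base amounts from the schedule: shoplifting $4,500; arson $176,000; conspiracy $26,400.
Stacking rule: use the highest base only. Highest is arson at $176,000. Combined base = $176,000.
No failures to appear in the past ten years (−35%): $176,000 × 0.65 = $114,400.
Two or more prior felony convictions (+15%): $114,400 × 1.15 = $131,560.
Defendant is enrolled full-time in school (−40%): $131,560 × 0.6 = $78,936.
Voluntary surrender to law enforcement (−$21,500 flat): $78,936 − $21,500 = $57,436.
$57,436 is at or above the $3,000 minimum.

$57,436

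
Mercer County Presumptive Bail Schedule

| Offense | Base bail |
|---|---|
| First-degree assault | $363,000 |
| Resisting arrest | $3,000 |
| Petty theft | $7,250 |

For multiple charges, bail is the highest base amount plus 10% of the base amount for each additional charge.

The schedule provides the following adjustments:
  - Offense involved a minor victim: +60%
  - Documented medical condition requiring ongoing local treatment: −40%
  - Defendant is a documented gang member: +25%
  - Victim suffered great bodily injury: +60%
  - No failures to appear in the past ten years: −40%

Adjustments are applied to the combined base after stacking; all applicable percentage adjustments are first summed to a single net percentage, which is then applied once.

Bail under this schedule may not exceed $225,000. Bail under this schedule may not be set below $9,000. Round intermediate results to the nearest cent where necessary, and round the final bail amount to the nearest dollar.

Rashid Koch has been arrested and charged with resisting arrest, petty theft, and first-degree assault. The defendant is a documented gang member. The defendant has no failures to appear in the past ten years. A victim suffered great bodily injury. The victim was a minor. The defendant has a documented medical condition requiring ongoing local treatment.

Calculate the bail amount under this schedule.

Base amounts from the schedule: resisting arrest $3,000; petty theft $7,250; first-degree assault $363,000.
Stacking rule: highest base plus 10% of each additional charge. Highest is first-degree assault at $363,000. Additional: $3,000 × 10% = $300; $7,250 × 10% = $725. Combined base = $363,000 + $1,025 = $364,025.
Net percentage adjustment: +60% −40% +25% +60% −40% = +65%. $364,025 × 1.65 = $600,641.25.
Result $600,641.25 exceeds the maximum of $225,000; bail is capped at $225,000.
$225,000 is at or above the $9,000 minimum.

$225,000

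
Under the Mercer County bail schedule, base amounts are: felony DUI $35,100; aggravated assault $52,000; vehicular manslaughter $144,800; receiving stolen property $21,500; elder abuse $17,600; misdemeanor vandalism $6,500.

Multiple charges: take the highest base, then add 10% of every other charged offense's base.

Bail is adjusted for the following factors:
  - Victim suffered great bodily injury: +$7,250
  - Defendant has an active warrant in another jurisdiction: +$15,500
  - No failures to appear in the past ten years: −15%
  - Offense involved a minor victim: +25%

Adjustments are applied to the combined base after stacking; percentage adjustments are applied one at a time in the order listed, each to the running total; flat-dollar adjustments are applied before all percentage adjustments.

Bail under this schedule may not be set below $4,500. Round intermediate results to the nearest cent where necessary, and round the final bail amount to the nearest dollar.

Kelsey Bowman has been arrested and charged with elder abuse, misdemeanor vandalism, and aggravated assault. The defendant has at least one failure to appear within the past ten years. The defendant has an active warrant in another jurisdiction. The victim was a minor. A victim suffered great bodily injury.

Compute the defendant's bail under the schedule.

Base amounts from the schedule: elder abuse $17,600; misdemeanor vandalism $6,500; aggravated assault $52,000.
Stacking rule: highest base plus 10% of each additional charge. Highest is aggravated assault at $52,000. Additional: $17,600 × 10% = $1,760; $6,500 × 10% = $650. Combined base = $52,000 + $2,410 = $54,410.
Victim suffered great bodily injury (+$7,250 flat): $54,410 + $7,250 = $61,660.
Defendant has an active warrant in another jurisdiction (+$15,500 flat): $61,660 + $15,500 = $77,160.
Offense involved a minor victim (+25%): $77,160 × 1.25 = $96,450.
$96,450 is at or above the $4,500 minimum.

$96,450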